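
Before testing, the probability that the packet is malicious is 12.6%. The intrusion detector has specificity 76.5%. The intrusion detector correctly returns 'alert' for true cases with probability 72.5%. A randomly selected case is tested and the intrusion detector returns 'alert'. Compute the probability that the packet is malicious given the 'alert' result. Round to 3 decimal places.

Let H be the event that the packet is malicious. P(H) = 0.126, so P(¬H) = 0.874. With E the 'alert' result, P(E|H) = 0.725 and P(E|¬H) = 0.235.
P(E) = 0.725·0.126 + 0.235·0.874 = 0.091350 + 0.20539 = 0.29674.
By Bayes' theorem, P(H|E) = 0.091350 / 0.29674 = 0.308.

P(H | E) ≈ 0.308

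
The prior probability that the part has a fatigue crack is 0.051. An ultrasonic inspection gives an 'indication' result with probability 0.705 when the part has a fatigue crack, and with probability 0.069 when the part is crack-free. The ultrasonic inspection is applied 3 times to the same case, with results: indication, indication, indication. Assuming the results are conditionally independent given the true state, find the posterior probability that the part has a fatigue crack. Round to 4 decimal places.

Posterior P(H) ≈ 0.9829

Let H be the event that the part has a fatigue crack; start with P(H) = 0.051. P('indication'|H) = 0.705, P('indication'|¬H) = 0.069.
Update on result 1 ('indication'): P(H) ← 0.705·0.0510 / (0.705·0.0510 + 0.069·0.9490) = 0.035955/0.10144 = 0.3545.
Update on result 2 ('indication'): P(H) ← 0.705·0.3545 / (0.705·0.3545 + 0.069·0.6455) = 0.24989/0.29444 = 0.8487.
Update on result 3 ('indication'): P(H) ← 0.705·0.8487 / (0.705·0.8487 + 0.069·0.1513) = 0.59835/0.60879 = 0.9829.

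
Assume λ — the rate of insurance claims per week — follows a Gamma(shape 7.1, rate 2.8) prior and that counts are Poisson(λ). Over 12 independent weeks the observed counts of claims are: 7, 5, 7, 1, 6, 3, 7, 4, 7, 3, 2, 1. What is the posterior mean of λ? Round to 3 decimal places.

The Poisson likelihood adds the total count to the shape and the number of exposure periods to the rate. Here ∑xᵢ = 53 and n = 12, so shape 7.1→60.1 and rate 2.8→14.8.
E[λ | data] = 60.1/14.8 = 4.061.

Posterior mean ≈ 4.061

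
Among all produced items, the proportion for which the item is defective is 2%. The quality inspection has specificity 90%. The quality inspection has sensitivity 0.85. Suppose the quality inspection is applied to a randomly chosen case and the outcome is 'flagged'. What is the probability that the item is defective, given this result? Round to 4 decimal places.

Let H be the event that the item is defective. P(H) = 0.02, so P(¬H) = 0.98. With E the 'flagged' result, P(E|H) = 0.85 and P(E|¬H) = 0.1.
P(E) = 0.85·0.02 + 0.1·0.98 = 0.017000 + 0.098000 = 0.11500.
By Bayes' theorem, P(H|E) = 0.017000 / 0.11500 = 0.1478.

P(H | E) ≈ 0.1478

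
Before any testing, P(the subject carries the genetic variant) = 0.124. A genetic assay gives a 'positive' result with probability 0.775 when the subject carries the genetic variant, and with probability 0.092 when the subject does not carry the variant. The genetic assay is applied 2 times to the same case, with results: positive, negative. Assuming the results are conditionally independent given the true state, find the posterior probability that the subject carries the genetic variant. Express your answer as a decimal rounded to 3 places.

With H the event that the subject carries the genetic variant, the joint likelihood of the observed sequence is P(data|H) = 0.775·0.225 = 0.17438 and P(data|¬H) = 0.092·0.908 = 0.083536.
Bayes: P(H|data) = 0.124·0.17438 / (0.124·0.17438 + 0.876·0.083536) = 0.021622/0.094800 = 0.2281.

Posterior P(H) ≈ 0.228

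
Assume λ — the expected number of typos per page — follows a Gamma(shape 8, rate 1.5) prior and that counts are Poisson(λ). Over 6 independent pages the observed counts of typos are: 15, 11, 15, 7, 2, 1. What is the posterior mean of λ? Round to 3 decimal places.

Total count ∑xᵢ = 51 over n = 6 pages.
Gamma is conjugate to the Poisson likelihood: posterior is Gamma(shape = 8+51 = 59, rate = 1.5+6 = 7.5).
Posterior mean = shape/rate = 59/7.5 = 7.867.

Posterior mean ≈ 7.867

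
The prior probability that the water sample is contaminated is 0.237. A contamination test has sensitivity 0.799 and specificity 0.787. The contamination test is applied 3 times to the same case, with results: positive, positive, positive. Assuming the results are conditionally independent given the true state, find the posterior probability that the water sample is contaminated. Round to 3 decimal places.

With H the event that the water sample is contaminated, the joint likelihood of the observed sequence is P(data|H) = 0.799·0.799·0.799 = 0.51008 and P(data|¬H) = 0.213·0.213·0.213 = 0.0096636.
Bayes: P(H|data) = 0.237·0.51008 / (0.237·0.51008 + 0.763·0.0096636) = 0.12089/0.12826 = 0.9425.

Posterior P(H) ≈ 0.943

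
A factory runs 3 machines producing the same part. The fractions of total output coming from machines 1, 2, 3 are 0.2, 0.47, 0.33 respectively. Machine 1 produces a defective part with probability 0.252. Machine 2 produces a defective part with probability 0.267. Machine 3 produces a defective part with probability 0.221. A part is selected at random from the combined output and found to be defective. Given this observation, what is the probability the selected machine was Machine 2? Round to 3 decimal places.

Tabulate prior·likelihood by source: [1] prior 0.2, lik 0.252, product 0.05040; [2] prior 0.47, lik 0.267, product 0.1255; [3] prior 0.33, lik 0.221, product 0.07293.
Normalizing constant = 0.24882; the posterior for Machine 2 is its product over the sum, 0.1255/0.24882 = 0.504.

Posterior probability ≈ 0.504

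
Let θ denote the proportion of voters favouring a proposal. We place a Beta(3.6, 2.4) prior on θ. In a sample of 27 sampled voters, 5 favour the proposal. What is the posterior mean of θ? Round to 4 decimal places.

Observing 5 successes and 22 failures updates Beta(3.6, 2.4) by adding the success and failure counts to the two shape parameters: α = 3.6+5 = 8.6, β = 2.4+22 = 24.4.
E[θ | data] = 8.6/(8.6+24.4) = 0.2606.

Posterior mean ≈ 0.2606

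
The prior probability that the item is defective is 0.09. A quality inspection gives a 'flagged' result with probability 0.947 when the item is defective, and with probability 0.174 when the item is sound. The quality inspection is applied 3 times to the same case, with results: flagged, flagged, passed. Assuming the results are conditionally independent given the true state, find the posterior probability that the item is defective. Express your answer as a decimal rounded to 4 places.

Posterior P(H) ≈ 0.1582

Let H be the event that the item is defective; start with P(H) = 0.09. P('flagged'|H) = 0.947, P('flagged'|¬H) = 0.174.
Update on result 1 ('flagged'): P(H) ← 0.947·0.0900 / (0.947·0.0900 + 0.174·0.9100) = 0.085230/0.24357 = 0.3499.
Update on result 2 ('flagged'): P(H) ← 0.947·0.3499 / (0.947·0.3499 + 0.174·0.6501) = 0.33137/0.44449 = 0.7455.
Update on result 3 ('passed'): P(H) ← 0.053·0.7455 / (0.053·0.7455 + 0.826·0.2545) = 0.039512/0.24971 = 0.1582.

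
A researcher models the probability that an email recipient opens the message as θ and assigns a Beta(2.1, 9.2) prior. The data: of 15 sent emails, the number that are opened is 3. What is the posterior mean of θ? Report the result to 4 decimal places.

Observing 3 successes and 12 failures updates Beta(2.1, 9.2) by adding the success and failure counts to the two shape parameters: α = 2.1+3 = 5.1, β = 9.2+12 = 21.2.
E[θ | data] = 5.1/(5.1+21.2) = 0.1939.

Posterior mean ≈ 0.1939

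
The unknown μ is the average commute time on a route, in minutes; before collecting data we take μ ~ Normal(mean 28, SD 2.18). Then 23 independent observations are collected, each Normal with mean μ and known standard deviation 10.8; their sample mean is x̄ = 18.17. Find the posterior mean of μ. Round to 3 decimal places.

With known σ, the Normal prior is conjugate. Weight on the data is w = (n/σ²)/(n/σ² + 1/τ₀²) = 0.197188/(0.197188+0.210420) = 0.48377.
Posterior mean = w·x̄ + (1−w)·μ₀ = 0.48377·18.17 + 0.51623·28 = 23.245.

Posterior mean ≈ 23.245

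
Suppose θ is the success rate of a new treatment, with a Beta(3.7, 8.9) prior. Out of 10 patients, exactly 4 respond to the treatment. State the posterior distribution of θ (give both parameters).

Observing 4 successes and 6 failures updates Beta(3.7, 8.9) by adding the success and failure counts to the two shape parameters: α = 3.7+4 = 7.7, β = 8.9+6 = 14.9.

Posterior: Beta(7.7, 14.9)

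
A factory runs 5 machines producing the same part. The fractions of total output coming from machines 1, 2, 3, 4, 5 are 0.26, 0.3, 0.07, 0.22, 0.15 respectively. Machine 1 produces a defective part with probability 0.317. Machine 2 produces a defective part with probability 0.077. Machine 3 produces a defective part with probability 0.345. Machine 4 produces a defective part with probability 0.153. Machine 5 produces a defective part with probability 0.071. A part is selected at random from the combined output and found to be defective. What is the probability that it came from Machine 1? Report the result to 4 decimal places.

Posterior probability ≈ 0.4737

P(defective|M1) = 0.317; P(defective|M2) = 0.077; P(defective|M3) = 0.345; P(defective|M4) = 0.153; P(defective|M5) = 0.071.
Prior × likelihood for each source: 0.26·0.317=0.08242, 0.3·0.077=0.02310, 0.07·0.345=0.02415, 0.22·0.153=0.03366, 0.15·0.071=0.01065. Summing gives P(defective) = 0.17398.
P(Machine 1 | defective) = 0.08242 / 0.17398 = 0.4737.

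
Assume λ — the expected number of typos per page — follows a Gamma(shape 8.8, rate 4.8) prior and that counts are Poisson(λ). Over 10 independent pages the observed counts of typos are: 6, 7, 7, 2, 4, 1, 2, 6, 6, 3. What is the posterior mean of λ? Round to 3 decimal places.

The Poisson likelihood adds the total count to the shape and the number of exposure periods to the rate. Here ∑xᵢ = 44 and n = 10, so shape 8.8→52.8 and rate 4.8→14.8.
E[λ | data] = 52.8/14.8 = 3.568.

Posterior mean ≈ 3.568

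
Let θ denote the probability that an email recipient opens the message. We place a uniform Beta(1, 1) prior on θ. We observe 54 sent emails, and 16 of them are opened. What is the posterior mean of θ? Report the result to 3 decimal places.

Observing 16 successes and 38 failures updates Beta(1, 1) by adding the success and failure counts to the two shape parameters: α = 1+16 = 17, β = 1+38 = 39.
E[θ | data] = 17/(17+39) = 0.304.

Posterior mean ≈ 0.304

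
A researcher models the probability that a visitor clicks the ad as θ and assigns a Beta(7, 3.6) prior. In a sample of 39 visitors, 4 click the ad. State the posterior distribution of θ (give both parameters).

Observing 4 successes and 35 failures updates Beta(7, 3.6) by adding the success and failure counts to the two shape parameters: α = 7+4 = 11, β = 3.6+35 = 38.6.

Posterior: Beta(11, 38.6)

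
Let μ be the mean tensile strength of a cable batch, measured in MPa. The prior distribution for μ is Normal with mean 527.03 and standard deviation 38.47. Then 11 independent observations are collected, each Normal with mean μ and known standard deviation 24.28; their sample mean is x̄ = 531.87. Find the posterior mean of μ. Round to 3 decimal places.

With known σ, the Normal prior is conjugate. Weight on the data is w = (n/σ²)/(n/σ² + 1/τ₀²) = 0.0186593/(0.0186593+0.00067570) = 0.96505.
Posterior mean = w·x̄ + (1−w)·μ₀ = 0.96505·531.87 + 0.034947·527.03 = 531.701.

Posterior mean ≈ 531.701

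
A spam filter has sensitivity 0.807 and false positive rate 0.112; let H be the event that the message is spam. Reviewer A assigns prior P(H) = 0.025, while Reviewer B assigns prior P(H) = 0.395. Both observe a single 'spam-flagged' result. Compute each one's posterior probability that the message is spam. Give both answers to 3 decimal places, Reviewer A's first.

Reviewer A: 0.156; Reviewer B: 0.825

P('+'|H) = 0.807, P('+'|¬H) = 0.112.
Reviewer A: numerator 0.807·0.025 = 0.020175; evidence = 0.020175+0.112·0.975 = 0.12938; posterior = 0.156.
Reviewer B: numerator 0.807·0.395 = 0.31877; evidence = 0.31877+0.112·0.605 = 0.38653; posterior = 0.825.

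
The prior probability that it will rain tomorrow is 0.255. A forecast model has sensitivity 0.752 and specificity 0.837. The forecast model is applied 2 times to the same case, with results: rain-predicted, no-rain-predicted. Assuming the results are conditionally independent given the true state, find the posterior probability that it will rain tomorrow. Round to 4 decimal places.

With H the event that it will rain tomorrow, the joint likelihood of the observed sequence is P(data|H) = 0.752·0.248 = 0.18650 and P(data|¬H) = 0.163·0.837 = 0.13643.
Bayes: P(H|data) = 0.255·0.18650 / (0.255·0.18650 + 0.745·0.13643) = 0.047556/0.14920 = 0.3187.

Posterior P(H) ≈ 0.3187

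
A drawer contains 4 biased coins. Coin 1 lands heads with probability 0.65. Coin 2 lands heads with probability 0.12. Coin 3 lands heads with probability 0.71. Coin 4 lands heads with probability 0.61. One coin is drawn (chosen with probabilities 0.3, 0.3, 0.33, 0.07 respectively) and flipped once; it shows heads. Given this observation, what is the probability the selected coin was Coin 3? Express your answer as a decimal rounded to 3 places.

Tabulate prior·likelihood by source: [1] prior 0.3, lik 0.65, product 0.1950; [2] prior 0.3, lik 0.12, product 0.03600; [3] prior 0.33, lik 0.71, product 0.2343; [4] prior 0.07, lik 0.61, product 0.04270.
Normalizing constant = 0.50800; the posterior for Coin 3 is its product over the sum, 0.2343/0.50800 = 0.461.

Posterior probability ≈ 0.461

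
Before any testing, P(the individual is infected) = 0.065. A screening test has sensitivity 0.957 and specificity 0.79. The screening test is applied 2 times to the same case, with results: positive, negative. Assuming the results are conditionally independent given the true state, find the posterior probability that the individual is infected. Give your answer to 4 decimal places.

Let H be the event that the individual is infected; start with P(H) = 0.065. P('positive'|H) = 0.957, P('positive'|¬H) = 0.21.
Update on result 1 ('positive'): P(H) ← 0.957·0.0650 / (0.957·0.0650 + 0.21·0.9350) = 0.062205/0.25855 = 0.2406.
Update on result 2 ('negative'): P(H) ← 0.043·0.2406 / (0.043·0.2406 + 0.79·0.7594) = 0.010345/0.61028 = 0.0170.

Posterior P(H) ≈ 0.0170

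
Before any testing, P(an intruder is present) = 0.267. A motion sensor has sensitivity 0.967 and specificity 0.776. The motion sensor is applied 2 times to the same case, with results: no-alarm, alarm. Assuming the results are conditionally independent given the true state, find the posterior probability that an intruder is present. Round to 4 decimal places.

Posterior P(H) ≈ 0.0627

With H the event that an intruder is present, the joint likelihood of the observed sequence is P(data|H) = 0.033·0.967 = 0.031911 and P(data|¬H) = 0.776·0.224 = 0.17382.
Bayes: P(H|data) = 0.267·0.031911 / (0.267·0.031911 + 0.733·0.17382) = 0.0085202/0.13593 = 0.0627.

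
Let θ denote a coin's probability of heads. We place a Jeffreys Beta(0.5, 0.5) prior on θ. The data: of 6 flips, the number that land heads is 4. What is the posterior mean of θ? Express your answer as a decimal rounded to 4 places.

Posterior mean ≈ 0.6429

The binomial likelihood is conjugate to the Beta prior: with 4 successes and 2 failures, the posterior is Beta(0.5+4, 0.5+2) = Beta(4.5, 2.5).
E[θ | data] = 4.5/(4.5+2.5) = 0.6429.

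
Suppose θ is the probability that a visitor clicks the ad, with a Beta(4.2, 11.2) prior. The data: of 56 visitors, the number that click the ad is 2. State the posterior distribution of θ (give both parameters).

Posterior: Beta(6.2, 65.2)

The binomial likelihood is conjugate to the Beta prior: with 2 successes and 54 failures, the posterior is Beta(4.2+2, 11.2+54) = Beta(6.2, 65.2).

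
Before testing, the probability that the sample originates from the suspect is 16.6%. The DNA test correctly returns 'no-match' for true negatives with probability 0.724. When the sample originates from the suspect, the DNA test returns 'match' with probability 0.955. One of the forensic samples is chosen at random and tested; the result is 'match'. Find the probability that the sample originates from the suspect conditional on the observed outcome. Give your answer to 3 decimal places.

Let H be the event that the sample originates from the suspect. P(H) = 0.166, so P(¬H) = 0.834. With E the 'match' result, P(E|H) = 0.955 and P(E|¬H) = 0.276.
P(E) = 0.955·0.166 + 0.276·0.834 = 0.15853 + 0.23018 = 0.38871.
By Bayes' theorem, P(H|E) = 0.15853 / 0.38871 = 0.408.

P(H | E) ≈ 0.408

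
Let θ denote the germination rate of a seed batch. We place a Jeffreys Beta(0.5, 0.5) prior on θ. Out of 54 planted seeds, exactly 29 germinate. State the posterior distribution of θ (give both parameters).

Posterior: Beta(29.5, 25.5)

The binomial likelihood is conjugate to the Beta prior: with 29 successes and 25 failures, the posterior is Beta(0.5+29, 0.5+25) = Beta(29.5, 25.5).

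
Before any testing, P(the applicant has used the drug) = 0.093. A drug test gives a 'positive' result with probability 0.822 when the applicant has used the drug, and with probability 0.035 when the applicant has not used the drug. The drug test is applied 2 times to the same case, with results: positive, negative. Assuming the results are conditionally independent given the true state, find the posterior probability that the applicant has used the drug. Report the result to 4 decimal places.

Posterior P(H) ≈ 0.3076

With H the event that the applicant has used the drug, the joint likelihood of the observed sequence is P(data|H) = 0.822·0.178 = 0.14632 and P(data|¬H) = 0.035·0.965 = 0.033775.
Bayes: P(H|data) = 0.093·0.14632 / (0.093·0.14632 + 0.907·0.033775) = 0.013607/0.044241 = 0.3076.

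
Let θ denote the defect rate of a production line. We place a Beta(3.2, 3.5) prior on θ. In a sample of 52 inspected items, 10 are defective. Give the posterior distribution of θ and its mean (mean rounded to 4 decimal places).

Posterior: Beta(13.2, 45.5); mean ≈ 0.2249

Observing 10 successes and 42 failures updates Beta(3.2, 3.5) by adding the success and failure counts to the two shape parameters: α = 3.2+10 = 13.2, β = 3.5+42 = 45.5.
Posterior mean = α/(α+β) = 13.2/58.7 = 0.2249.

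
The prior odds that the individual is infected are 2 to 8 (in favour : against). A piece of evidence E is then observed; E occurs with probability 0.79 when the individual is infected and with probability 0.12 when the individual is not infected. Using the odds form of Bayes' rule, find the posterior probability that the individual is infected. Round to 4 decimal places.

Prior odds = 2/8 = 0.25000. In log-odds, ln(0.25000) = -1.3863.
Add log likelihood ratio: ln(6.5833) = 1.8845.
Posterior log-odds = 0.49825, so posterior odds = exp(0.49825) = 1.6458. Converting, P(H|E) = 1.6458/2.6458 = 0.6220.

Posterior probability ≈ 0.6220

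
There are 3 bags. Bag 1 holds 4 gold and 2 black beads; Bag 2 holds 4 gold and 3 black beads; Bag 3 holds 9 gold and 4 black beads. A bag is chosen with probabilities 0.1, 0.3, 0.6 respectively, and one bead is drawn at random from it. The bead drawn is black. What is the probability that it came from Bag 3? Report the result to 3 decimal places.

Posterior probability ≈ 0.533

P(black|Bag 1) = 0.3333; P(black|Bag 2) = 0.4286; P(black|Bag 3) = 0.3077.
Prior × likelihood for each source: 0.1·0.3333=0.03333, 0.3·0.4286=0.1286, 0.6·0.3077=0.1846. Summing gives P(black) = 0.34652.
P(Bag 3 | black) = 0.1846 / 0.34652 = 0.533.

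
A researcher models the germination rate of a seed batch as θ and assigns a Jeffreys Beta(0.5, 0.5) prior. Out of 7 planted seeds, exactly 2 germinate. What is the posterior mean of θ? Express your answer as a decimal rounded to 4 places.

Posterior mean ≈ 0.3125

The binomial likelihood is conjugate to the Beta prior: with 2 successes and 5 failures, the posterior is Beta(0.5+2, 0.5+5) = Beta(2.5, 5.5).
Posterior mean = α/(α+β) = 2.5/8 = 0.3125.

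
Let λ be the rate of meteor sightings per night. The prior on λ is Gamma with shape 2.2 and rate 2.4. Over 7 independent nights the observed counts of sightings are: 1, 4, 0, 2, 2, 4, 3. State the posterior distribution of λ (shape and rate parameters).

Total count ∑xᵢ = 16 over n = 7 nights.
Gamma is conjugate to the Poisson likelihood: posterior is Gamma(shape = 2.2+16 = 18.2, rate = 2.4+7 = 9.4).

Posterior: Gamma(shape=18.2, rate=9.4)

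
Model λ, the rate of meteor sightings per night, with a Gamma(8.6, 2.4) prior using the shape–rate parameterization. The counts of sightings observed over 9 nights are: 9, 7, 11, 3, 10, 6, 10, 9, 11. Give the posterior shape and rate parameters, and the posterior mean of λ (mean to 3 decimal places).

Posterior: Gamma(shape=84.6, rate=11.4); mean ≈ 7.421

The Poisson likelihood adds the total count to the shape and the number of exposure periods to the rate. Here ∑xᵢ = 76 and n = 9, so shape 8.6→84.6 and rate 2.4→11.4.
E[λ | data] = 84.6/11.4 = 7.421.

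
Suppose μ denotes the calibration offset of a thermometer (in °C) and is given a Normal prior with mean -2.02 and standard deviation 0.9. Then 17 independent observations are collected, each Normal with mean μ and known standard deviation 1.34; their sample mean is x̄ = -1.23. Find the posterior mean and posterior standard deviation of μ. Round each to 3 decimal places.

With known σ, the Normal prior is conjugate. Weight on the data is w = (n/σ²)/(n/σ² + 1/τ₀²) = 9.46759/(9.46759+1.23457) = 0.88464.
Posterior mean = w·x̄ + (1−w)·μ₀ = 0.88464·-1.23 + 0.11536·-2.02 = -1.321. Posterior variance = 1/(9.46759+1.23457) = 0.0934391, so SD = 0.306.

Posterior mean ≈ -1.321; posterior SD ≈ 0.306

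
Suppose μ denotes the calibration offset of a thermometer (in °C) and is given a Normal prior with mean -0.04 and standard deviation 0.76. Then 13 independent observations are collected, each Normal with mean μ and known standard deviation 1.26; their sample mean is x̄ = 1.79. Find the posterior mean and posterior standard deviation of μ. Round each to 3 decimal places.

With known σ, the Normal prior is conjugate. Weight on the data is w = (n/σ²)/(n/σ² + 1/τ₀²) = 8.18846/(8.18846+1.73130) = 0.82547.
Posterior mean = w·x̄ + (1−w)·μ₀ = 0.82547·1.79 + 0.17453·-0.04 = 1.471. Posterior variance = 1/(8.18846+1.73130) = 0.100809, so SD = 0.318.

Posterior mean ≈ 1.471; posterior SD ≈ 0.318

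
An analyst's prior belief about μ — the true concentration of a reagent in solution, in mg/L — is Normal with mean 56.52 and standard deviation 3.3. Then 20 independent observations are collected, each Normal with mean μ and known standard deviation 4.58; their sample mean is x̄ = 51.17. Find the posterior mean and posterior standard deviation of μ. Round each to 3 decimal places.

With known σ, the Normal prior is conjugate. Weight on the data is w = (n/σ²)/(n/σ² + 1/τ₀²) = 0.953452/(0.953452+0.0918274) = 0.91215.
Posterior mean = w·x̄ + (1−w)·μ₀ = 0.91215·51.17 + 0.087850·56.52 = 51.640. Posterior variance = 1/(0.953452+0.0918274) = 0.956682, so SD = 0.978.

Posterior mean ≈ 51.640; posterior SD ≈ 0.978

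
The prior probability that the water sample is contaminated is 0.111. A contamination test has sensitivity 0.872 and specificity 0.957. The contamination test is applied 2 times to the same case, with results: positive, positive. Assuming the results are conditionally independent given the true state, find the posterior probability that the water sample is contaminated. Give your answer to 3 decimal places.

Let H be the event that the water sample is contaminated; start with P(H) = 0.111. P('positive'|H) = 0.872, P('positive'|¬H) = 0.043.
Update on result 1 ('positive'): P(H) ← 0.872·0.1110 / (0.872·0.1110 + 0.043·0.8890) = 0.096792/0.13502 = 0.7169.
Update on result 2 ('positive'): P(H) ← 0.872·0.7169 / (0.872·0.7169 + 0.043·0.2831) = 0.62512/0.63729 = 0.9809.

Posterior P(H) ≈ 0.981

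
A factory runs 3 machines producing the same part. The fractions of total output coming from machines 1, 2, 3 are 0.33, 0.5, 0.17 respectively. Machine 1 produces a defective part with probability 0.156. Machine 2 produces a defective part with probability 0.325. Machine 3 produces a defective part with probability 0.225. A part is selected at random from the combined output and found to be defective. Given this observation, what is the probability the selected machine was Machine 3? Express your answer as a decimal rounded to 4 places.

Posterior probability ≈ 0.1516

P(defective|M1) = 0.156; P(defective|M2) = 0.325; P(defective|M3) = 0.225.
Prior × likelihood for each source: 0.33·0.156=0.05148, 0.5·0.325=0.1625, 0.17·0.225=0.03825. Summing gives P(defective) = 0.25223.
P(Machine 3 | defective) = 0.03825 / 0.25223 = 0.1516.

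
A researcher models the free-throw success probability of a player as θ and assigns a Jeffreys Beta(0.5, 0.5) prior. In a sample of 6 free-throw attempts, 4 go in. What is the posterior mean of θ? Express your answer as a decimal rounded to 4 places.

The binomial likelihood is conjugate to the Beta prior: with 4 successes and 2 failures, the posterior is Beta(0.5+4, 0.5+2) = Beta(4.5, 2.5).
E[θ | data] = 4.5/(4.5+2.5) = 0.6429.

Posterior mean ≈ 0.6429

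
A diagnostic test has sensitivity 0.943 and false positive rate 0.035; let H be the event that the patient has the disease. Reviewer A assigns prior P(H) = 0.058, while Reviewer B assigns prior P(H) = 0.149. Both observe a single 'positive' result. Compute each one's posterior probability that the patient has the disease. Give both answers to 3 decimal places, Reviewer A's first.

P('+'|H) = 0.943, P('+'|¬H) = 0.035.
Reviewer A: numerator 0.943·0.058 = 0.054694; evidence = 0.054694+0.035·0.942 = 0.087664; posterior = 0.624.
Reviewer B: numerator 0.943·0.149 = 0.14051; evidence = 0.14051+0.035·0.851 = 0.17029; posterior = 0.825.

Reviewer A: 0.624; Reviewer B: 0.825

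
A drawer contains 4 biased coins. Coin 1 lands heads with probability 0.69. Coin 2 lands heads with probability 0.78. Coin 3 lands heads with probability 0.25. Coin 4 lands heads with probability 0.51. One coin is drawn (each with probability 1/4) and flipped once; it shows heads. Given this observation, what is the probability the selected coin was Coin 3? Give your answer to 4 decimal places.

P(heads|C1) = 0.69; P(heads|C2) = 0.78; P(heads|C3) = 0.25; P(heads|C4) = 0.51.
Prior × likelihood for each source: 0.25·0.69=0.1725, 0.25·0.78=0.1950, 0.25·0.25=0.06250, 0.25·0.51=0.1275. Summing gives P(heads) = 0.55750.
P(Coin 3 | heads) = 0.06250 / 0.55750 = 0.1121.

Posterior probability ≈ 0.1121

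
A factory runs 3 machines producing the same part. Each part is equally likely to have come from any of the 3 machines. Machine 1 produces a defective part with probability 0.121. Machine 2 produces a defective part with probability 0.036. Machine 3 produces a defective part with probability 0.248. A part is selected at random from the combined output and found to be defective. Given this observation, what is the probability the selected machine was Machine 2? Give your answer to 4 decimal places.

Posterior probability ≈ 0.0889

P(defective|M1) = 0.121; P(defective|M2) = 0.036; P(defective|M3) = 0.248.
Prior × likelihood for each source: 0.333333·0.121=0.04033, 0.333333·0.036=0.01200, 0.333333·0.248=0.08267. Summing gives P(defective) = 0.13500.
P(Machine 2 | defective) = 0.01200 / 0.13500 = 0.0889.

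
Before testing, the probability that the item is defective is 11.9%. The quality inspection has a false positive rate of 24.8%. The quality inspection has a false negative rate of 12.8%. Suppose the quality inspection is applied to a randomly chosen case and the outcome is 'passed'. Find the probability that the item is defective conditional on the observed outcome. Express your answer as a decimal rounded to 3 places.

P(H | E) ≈ 0.022

Let H be the event that the item is defective. P(H) = 0.119, so P(¬H) = 0.881. With E the 'passed' result, P(E|H) = 0.128 and P(E|¬H) = 0.752.
P(E) = 0.128·0.119 + 0.752·0.881 = 0.015232 + 0.66251 = 0.67774.
By Bayes' theorem, P(H|E) = 0.015232 / 0.67774 = 0.022.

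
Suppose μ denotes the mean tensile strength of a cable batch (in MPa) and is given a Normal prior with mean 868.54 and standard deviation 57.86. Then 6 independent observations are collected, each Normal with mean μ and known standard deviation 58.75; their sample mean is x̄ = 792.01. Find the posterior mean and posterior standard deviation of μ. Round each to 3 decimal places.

Posterior mean ≈ 803.232; posterior SD ≈ 22.156

Prior precision 1/τ₀² = 1/57.86² = 0.00029871; data precision n/σ² = 6/58.75² = 0.00173834.
Posterior precision = 0.00029871 + 0.00173834 = 0.00203705, giving posterior SD = 1/√0.00203705 = 22.156.
Posterior mean = (0.00029871·868.54 + 0.00173834·792.01) / 0.00203705 = 803.232.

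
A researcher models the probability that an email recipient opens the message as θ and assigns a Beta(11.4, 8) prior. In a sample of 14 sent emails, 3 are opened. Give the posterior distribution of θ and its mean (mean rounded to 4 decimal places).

Posterior: Beta(14.4, 19); mean ≈ 0.4311

The binomial likelihood is conjugate to the Beta prior: with 3 successes and 11 failures, the posterior is Beta(11.4+3, 8+11) = Beta(14.4, 19).
Posterior mean = α/(α+β) = 14.4/33.4 = 0.4311.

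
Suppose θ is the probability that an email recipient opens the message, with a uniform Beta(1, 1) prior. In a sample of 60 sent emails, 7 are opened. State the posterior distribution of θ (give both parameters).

Observing 7 successes and 53 failures updates Beta(1, 1) by adding the success and failure counts to the two shape parameters: α = 1+7 = 8, β = 1+53 = 54.

Posterior: Beta(8, 54)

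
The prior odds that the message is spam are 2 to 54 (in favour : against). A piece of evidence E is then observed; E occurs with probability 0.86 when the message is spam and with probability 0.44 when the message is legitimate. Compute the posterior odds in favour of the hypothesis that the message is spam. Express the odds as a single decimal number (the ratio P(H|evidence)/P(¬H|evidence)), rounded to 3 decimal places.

Prior odds = 2/54 = 0.037037.
Likelihood ratio for E = 0.86/0.44 = 1.9545.
Posterior odds = prior odds × LR = 0.072391.

Posterior odds ≈ 0.072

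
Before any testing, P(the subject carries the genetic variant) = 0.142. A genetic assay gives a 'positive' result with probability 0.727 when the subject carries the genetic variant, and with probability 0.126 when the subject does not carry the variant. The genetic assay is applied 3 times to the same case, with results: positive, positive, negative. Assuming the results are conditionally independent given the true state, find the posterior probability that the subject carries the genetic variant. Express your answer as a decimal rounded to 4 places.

Posterior P(H) ≈ 0.6325

Let H be the event that the subject carries the genetic variant; start with P(H) = 0.142. P('positive'|H) = 0.727, P('positive'|¬H) = 0.126.
Update on result 1 ('positive'): P(H) ← 0.727·0.1420 / (0.727·0.1420 + 0.126·0.8580) = 0.10323/0.21134 = 0.4885.
Update on result 2 ('positive'): P(H) ← 0.727·0.4885 / (0.727·0.4885 + 0.126·0.5115) = 0.35512/0.41957 = 0.8464.
Update on result 3 ('negative'): P(H) ← 0.273·0.8464 / (0.273·0.8464 + 0.874·0.1536) = 0.23106/0.36532 = 0.6325.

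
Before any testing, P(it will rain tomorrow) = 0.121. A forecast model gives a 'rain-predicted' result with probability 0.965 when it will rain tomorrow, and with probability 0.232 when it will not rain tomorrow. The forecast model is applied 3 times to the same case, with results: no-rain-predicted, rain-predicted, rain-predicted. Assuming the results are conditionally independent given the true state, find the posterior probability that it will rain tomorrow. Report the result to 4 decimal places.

With H the event that it will rain tomorrow, the joint likelihood of the observed sequence is P(data|H) = 0.035·0.965·0.965 = 0.032593 and P(data|¬H) = 0.768·0.232·0.232 = 0.041337.
Bayes: P(H|data) = 0.121·0.032593 / (0.121·0.032593 + 0.879·0.041337) = 0.0039437/0.040279 = 0.0979.

Posterior P(H) ≈ 0.0979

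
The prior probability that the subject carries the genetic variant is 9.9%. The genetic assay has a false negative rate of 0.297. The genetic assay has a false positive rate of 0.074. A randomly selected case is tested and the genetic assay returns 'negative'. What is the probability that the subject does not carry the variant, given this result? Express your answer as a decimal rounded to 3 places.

P(¬H | E) ≈ 0.966

Write H for 'the subject carries the genetic variant'. Prior odds H:¬H = 0.099/0.901 = 0.10988. For the 'negative' outcome, the likelihood ratio is 0.297/0.926 = 0.32073.
Posterior odds = 0.10988 × 0.32073 = 0.035242, so P(H|E) = 0.035242/(1+0.035242) = 0.034. Then P(¬H|E) = 1 − 0.034 = 0.966.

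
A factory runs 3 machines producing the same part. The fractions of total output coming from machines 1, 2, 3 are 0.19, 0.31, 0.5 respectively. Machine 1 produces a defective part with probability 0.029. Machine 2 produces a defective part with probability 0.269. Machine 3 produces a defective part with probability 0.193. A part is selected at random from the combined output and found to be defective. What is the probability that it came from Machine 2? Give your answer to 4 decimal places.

P(defective|M1) = 0.029; P(defective|M2) = 0.269; P(defective|M3) = 0.193.
Prior × likelihood for each source: 0.19·0.029=0.005510, 0.31·0.269=0.08339, 0.5·0.193=0.09650. Summing gives P(defective) = 0.18540.
P(Machine 2 | defective) = 0.08339 / 0.18540 = 0.4498.

Posterior probability ≈ 0.4498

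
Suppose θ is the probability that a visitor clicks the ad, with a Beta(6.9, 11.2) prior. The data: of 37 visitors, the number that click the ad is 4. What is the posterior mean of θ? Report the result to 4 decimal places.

Posterior mean ≈ 0.1978

Observing 4 successes and 33 failures updates Beta(6.9, 11.2) by adding the success and failure counts to the two shape parameters: α = 6.9+4 = 10.9, β = 11.2+33 = 44.2.
Posterior mean = α/(α+β) = 10.9/55.1 = 0.1978.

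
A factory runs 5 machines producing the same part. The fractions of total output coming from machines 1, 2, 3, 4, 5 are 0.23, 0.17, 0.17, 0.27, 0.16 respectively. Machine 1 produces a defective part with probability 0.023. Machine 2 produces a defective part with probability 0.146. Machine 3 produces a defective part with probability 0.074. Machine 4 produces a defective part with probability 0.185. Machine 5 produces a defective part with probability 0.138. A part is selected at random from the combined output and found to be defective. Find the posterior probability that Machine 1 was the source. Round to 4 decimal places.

Posterior probability ≈ 0.0461

Tabulate prior·likelihood by source: [1] prior 0.23, lik 0.023, product 0.005290; [2] prior 0.17, lik 0.146, product 0.02482; [3] prior 0.17, lik 0.074, product 0.01258; [4] prior 0.27, lik 0.185, product 0.04995; [5] prior 0.16, lik 0.138, product 0.02208.
Normalizing constant = 0.11472; the posterior for Machine 1 is its product over the sum, 0.005290/0.11472 = 0.0461.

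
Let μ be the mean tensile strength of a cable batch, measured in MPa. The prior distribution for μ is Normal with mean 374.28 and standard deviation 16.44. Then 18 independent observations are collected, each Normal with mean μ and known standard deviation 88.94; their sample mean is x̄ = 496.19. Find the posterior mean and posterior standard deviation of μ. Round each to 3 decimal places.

Prior precision 1/τ₀² = 1/16.44² = 0.00369995; data precision n/σ² = 18/88.94² = 0.00227551.
Posterior precision = 0.00369995 + 0.00227551 = 0.00597546, giving posterior SD = 1/√0.00597546 = 12.936.
Posterior mean = (0.00369995·374.28 + 0.00227551·496.19) / 0.00597546 = 420.704.

Posterior mean ≈ 420.704; posterior SD ≈ 12.936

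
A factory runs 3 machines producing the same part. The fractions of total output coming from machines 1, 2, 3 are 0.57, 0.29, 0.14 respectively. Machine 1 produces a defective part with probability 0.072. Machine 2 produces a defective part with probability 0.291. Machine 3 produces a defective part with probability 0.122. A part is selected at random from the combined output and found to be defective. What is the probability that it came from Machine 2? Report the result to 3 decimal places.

Posterior probability ≈ 0.592

P(defective|M1) = 0.072; P(defective|M2) = 0.291; P(defective|M3) = 0.122.
Prior × likelihood for each source: 0.57·0.072=0.04104, 0.29·0.291=0.08439, 0.14·0.122=0.01708. Summing gives P(defective) = 0.14251.
P(Machine 2 | defective) = 0.08439 / 0.14251 = 0.592.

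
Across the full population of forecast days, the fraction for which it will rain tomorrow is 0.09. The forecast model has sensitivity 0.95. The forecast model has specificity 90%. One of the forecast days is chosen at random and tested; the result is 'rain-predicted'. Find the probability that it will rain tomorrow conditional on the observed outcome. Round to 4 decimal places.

Let H be the event that it will rain tomorrow. P(H) = 0.09, so P(¬H) = 0.91. With E the 'rain-predicted' result, P(E|H) = 0.95 and P(E|¬H) = 0.1.
P(E) = 0.95·0.09 + 0.1·0.91 = 0.085500 + 0.091000 = 0.17650.
By Bayes' theorem, P(H|E) = 0.085500 / 0.17650 = 0.4844.

P(H | E) ≈ 0.4844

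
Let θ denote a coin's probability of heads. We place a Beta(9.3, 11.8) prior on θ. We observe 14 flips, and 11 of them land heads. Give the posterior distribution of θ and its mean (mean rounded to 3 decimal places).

Posterior: Beta(20.3, 14.8); mean ≈ 0.578

The binomial likelihood is conjugate to the Beta prior: with 11 successes and 3 failures, the posterior is Beta(9.3+11, 11.8+3) = Beta(20.3, 14.8).
Posterior mean = α/(α+β) = 20.3/35.1 = 0.578.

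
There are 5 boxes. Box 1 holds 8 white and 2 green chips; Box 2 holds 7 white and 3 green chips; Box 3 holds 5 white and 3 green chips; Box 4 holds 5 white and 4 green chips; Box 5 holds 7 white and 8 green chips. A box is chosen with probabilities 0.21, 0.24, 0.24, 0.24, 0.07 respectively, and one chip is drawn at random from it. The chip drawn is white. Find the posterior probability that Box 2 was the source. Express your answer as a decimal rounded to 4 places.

P(white|Box 1) = 0.8; P(white|Box 2) = 0.7; P(white|Box 3) = 0.625; P(white|Box 4) = 0.5556; P(white|Box 5) = 0.4667.
Prior × likelihood for each source: 0.21·0.8=0.1680, 0.24·0.7=0.1680, 0.24·0.625=0.1500, 0.24·0.5556=0.1333, 0.07·0.4667=0.03267. Summing gives P(white) = 0.65200.
P(Box 2 | white) = 0.1680 / 0.65200 = 0.2577.

Posterior probability ≈ 0.2577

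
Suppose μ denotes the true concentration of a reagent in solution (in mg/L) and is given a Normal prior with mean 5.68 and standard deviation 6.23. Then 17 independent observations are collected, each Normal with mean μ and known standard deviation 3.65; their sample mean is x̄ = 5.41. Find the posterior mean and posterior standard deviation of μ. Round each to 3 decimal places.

Posterior mean ≈ 5.415; posterior SD ≈ 0.876

With known σ, the Normal prior is conjugate. Weight on the data is w = (n/σ²)/(n/σ² + 1/τ₀²) = 1.27604/(1.27604+0.0257646) = 0.98021.
Posterior mean = w·x̄ + (1−w)·μ₀ = 0.98021·5.41 + 0.019792·5.68 = 5.415. Posterior variance = 1/(1.27604+0.0257646) = 0.768166, so SD = 0.876.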